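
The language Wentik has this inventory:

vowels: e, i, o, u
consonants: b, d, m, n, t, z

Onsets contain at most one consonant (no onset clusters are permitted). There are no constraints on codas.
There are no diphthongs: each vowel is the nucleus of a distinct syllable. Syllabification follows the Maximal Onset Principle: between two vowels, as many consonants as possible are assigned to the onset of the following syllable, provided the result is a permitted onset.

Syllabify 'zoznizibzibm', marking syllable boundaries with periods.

Nuclei (vowels): o, i, i, i → 4 syllables.
σ1/σ2 boundary: /zn/ — longest licit onset from the right is /n/, leaving /z/ as coda.
σ2/σ3 boundary: /z/ is a single consonant, so it becomes the next onset.
σ3/σ4 boundary: /bz/ — longest licit onset from the right is /z/, leaving /b/ as coda.

zoz.ni.zib.zibm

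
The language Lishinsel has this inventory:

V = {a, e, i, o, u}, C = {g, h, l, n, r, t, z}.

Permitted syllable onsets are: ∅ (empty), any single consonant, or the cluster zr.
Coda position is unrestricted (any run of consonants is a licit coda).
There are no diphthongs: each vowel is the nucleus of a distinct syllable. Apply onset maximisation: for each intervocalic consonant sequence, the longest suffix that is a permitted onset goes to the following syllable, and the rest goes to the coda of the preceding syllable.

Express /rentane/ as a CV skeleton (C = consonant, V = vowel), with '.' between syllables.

CVC.CV.CV

Nuclei (vowels): e, a, e → 3 syllables.
/e…a/ gap (V1→V2): cluster /nt/ — the longest permitted-onset suffix is /t/; onset = /t/, preceding coda = /n/.
/a…e/ gap (V2→V3): /n/ is a single consonant, so it becomes the next onset.
So the parse is ren.ta.ne.
Mapping each syllable to C/V: /ren/ → CVC, /ta/ → CV, /ne/ → CV.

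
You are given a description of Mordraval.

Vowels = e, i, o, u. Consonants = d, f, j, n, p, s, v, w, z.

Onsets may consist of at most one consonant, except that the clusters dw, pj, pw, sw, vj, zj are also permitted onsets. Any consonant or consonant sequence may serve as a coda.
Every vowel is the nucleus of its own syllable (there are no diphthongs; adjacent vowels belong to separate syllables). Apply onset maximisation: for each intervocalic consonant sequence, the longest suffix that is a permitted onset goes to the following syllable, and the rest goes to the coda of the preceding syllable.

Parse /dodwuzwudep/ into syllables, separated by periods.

do.dwuz.wu.dep

Vowels present: o, u, u, e; each is a nucleus, giving 4 syllables.
V1 /o/ – V2 /u/: cluster /dw/ — /dw/ is itself a permitted onset, so the whole cluster goes right; preceding coda = ∅.
V2 /u/ – V3 /u/: /zw/ — longest licit onset from the right is /w/, leaving /z/ as coda.
V3 /u/ – V4 /e/: /d/ is a single consonant, so it becomes the next onset.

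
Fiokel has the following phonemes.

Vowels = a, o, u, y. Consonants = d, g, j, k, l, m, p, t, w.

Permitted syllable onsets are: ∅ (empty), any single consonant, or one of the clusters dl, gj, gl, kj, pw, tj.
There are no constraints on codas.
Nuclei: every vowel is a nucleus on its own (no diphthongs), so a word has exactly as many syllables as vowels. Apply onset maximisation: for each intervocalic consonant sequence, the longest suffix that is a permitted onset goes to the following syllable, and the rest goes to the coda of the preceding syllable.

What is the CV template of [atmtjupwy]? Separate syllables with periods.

VCC.CCV.CCV

The vowels are a, u, y — 3 nuclei, so 3 syllables.
Between /a/ (V1) and /u/ (V2): cluster /tmtj/ — the longest permitted-onset suffix is /tj/; onset = /tj/, preceding coda = /tm/.
Between /u/ (V2) and /y/ (V3): /pw/ is a licit onset in full, so it all attaches to the next syllable.
Putting it together: atm.tju.pwy.
Mapping each syllable to C/V: /atm/ → VCC, /tju/ → CCV, /pwy/ → CCV.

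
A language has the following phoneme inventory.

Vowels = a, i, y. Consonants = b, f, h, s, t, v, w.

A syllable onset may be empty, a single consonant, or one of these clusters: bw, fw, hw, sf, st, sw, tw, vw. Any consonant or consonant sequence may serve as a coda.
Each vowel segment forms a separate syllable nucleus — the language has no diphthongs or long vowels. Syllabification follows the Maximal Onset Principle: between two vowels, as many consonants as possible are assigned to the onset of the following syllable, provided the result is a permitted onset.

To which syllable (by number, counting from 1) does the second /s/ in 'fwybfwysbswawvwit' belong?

3

Vowels present: y, y, a, i; each is a nucleus, giving 4 syllables.
V1 /y/ – V2 /y/: /bfw/ splits as /b/ + /fw/ (/fw/ is the longest suffix that is a licit onset).
V2 /y/ – V3 /a/: /sbsw/ — longest licit onset from the right is /sw/, leaving /sb/ as coda.
V3 /a/ – V4 /i/: /wvw/; trying suffixes from longest down, /vw/ is the first permitted one, so coda /w/ | onset /vw/.
Syllabification: fwyb.fwysb.swaw.vwit.
The second /s/ is in the onset of syllable 3 (/swaw/).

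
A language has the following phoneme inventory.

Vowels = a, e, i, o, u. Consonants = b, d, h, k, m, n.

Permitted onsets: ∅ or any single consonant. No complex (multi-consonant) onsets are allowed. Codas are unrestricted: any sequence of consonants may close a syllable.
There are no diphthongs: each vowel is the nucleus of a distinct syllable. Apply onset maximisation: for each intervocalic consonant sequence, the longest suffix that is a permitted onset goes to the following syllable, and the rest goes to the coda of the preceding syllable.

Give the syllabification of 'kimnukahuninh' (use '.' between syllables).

kim.nu.ka.hu.ninh

Nuclei (vowels): i, u, a, u, i → 5 syllables.
V1 /i/ – V2 /u/: cluster /mn/ — the longest permitted-onset suffix is /n/; onset = /n/, preceding coda = /m/.
V2 /u/ – V3 /a/: just /k/ — single C goes to the following onset.
V3 /a/ – V4 /u/: /h/ → onset of the next syllable (single consonants are always licit onsets).
V4 /u/ – V5 /i/: /n/ is a single consonant, so it becomes the next onset.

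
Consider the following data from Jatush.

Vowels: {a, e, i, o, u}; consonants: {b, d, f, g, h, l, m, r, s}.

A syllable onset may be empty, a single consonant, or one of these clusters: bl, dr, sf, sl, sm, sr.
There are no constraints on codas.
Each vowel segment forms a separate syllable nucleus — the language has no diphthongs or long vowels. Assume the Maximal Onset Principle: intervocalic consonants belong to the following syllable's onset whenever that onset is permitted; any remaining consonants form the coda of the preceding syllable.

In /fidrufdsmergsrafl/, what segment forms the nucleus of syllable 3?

Nuclei (vowels): i, u, e, a → 4 syllables.
The third nucleus (vowel 3 from the left) is /e/.

e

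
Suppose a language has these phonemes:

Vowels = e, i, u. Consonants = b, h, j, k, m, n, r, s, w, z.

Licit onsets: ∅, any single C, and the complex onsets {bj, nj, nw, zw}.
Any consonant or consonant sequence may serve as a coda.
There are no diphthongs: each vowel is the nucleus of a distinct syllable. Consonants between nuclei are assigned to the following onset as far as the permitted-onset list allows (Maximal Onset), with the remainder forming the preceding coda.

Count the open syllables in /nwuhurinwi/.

The vowels are u, u, i, i — 4 nuclei, so 4 syllables.
σ1/σ2 boundary: /h/ is a single consonant, so it becomes the next onset.
σ2/σ3 boundary: /r/ is a single consonant, so it becomes the next onset.
σ3/σ4 boundary: cluster /nw/ — /nw/ is itself a permitted onset, so the whole cluster goes right; preceding coda = ∅.
Putting it together: nwu.hu.ri.nwi.
Classifying each syllable: /nwu/ (open), /hu/ (open), /ri/ (open), /nwi/ (open).
Open syllables: 4.

4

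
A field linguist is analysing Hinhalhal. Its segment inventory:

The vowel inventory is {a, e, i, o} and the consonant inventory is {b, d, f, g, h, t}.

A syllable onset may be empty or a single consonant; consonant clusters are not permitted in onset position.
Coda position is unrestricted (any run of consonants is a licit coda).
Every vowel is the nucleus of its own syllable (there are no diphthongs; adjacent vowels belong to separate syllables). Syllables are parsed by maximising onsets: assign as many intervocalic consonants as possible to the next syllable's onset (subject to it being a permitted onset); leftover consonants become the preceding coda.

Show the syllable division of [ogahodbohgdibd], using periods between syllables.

Vowels present: o, a, o, o, i; each is a nucleus, giving 5 syllables.
V1 /o/ – V2 /a/: /g/ is a single consonant, so it becomes the next onset.
V2 /a/ – V3 /o/: /h/ → onset of the next syllable (single consonants are always licit onsets).
V3 /o/ – V4 /o/: /db/ — longest licit onset from the right is /b/, leaving /d/ as coda.
V4 /o/ – V5 /i/: cluster /hgd/ — the longest permitted-onset suffix is /d/; onset = /d/, preceding coda = /hg/.

o.ga.hod.bohg.dibd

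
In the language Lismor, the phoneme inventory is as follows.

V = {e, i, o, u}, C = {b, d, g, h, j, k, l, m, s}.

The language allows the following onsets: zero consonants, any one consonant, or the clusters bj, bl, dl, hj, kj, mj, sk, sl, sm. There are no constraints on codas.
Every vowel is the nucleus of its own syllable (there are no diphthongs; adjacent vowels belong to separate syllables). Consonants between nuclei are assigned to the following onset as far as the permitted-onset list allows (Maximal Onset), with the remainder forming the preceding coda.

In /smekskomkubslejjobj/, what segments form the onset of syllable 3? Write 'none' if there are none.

k

Nuclei (vowels): e, o, u, e, o → 5 syllables.
Between /e/ (V1) and /o/ (V2): cluster /ksk/ — the longest permitted-onset suffix is /sk/; onset = /sk/, preceding coda = /k/.
Between /o/ (V2) and /u/ (V3): /mk/ splits as /m/ + /k/ (/k/ is the longest suffix that is a licit onset).
Between /u/ (V3) and /e/ (V4): /bsl/ — longest licit onset from the right is /sl/, leaving /b/ as coda.
Between /e/ (V4) and /o/ (V5): /jj/ splits as /j/ + /j/ (/j/ is the longest suffix that is a licit onset).
Syllabification: smek.skom.kub.slej.jobj.
Syllable 3 is /kub/: onset /k/, nucleus /u/, coda /b/.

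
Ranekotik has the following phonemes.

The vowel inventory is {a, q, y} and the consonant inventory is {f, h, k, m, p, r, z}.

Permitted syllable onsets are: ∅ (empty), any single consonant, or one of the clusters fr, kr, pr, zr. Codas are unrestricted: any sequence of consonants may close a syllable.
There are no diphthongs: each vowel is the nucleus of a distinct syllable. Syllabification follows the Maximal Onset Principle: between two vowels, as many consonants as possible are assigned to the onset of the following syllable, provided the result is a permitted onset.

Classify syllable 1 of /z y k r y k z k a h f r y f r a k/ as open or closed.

The vowels are y, y, a, y, a — 5 nuclei, so 5 syllables.
Between /y/ (V1) and /y/ (V2): /kr/ is a licit onset in full, so it all attaches to the next syllable.
Between /y/ (V2) and /a/ (V3): /kzk/ — longest licit onset from the right is /k/, leaving /kz/ as coda.
Between /a/ (V3) and /y/ (V4): /hfr/ — longest licit onset from the right is /fr/, leaving /h/ as coda.
Between /y/ (V4) and /a/ (V5): cluster /fr/ — /fr/ is itself a permitted onset, so the whole cluster goes right; preceding coda = ∅.
Result: zy.krykz.kah.fry.frak.
Syllable 1 is /zy/; it ends in its nucleus with no coda, so it is open.

open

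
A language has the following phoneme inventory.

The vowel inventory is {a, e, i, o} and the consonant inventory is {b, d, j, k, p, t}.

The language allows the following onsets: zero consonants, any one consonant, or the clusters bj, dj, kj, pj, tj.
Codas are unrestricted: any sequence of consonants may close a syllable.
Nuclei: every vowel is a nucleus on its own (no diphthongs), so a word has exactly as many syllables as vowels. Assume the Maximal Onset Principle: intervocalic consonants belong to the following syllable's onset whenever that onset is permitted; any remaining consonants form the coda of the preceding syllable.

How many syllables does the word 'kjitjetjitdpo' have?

4

Nuclei (vowels): i, e, i, o → 4 syllables.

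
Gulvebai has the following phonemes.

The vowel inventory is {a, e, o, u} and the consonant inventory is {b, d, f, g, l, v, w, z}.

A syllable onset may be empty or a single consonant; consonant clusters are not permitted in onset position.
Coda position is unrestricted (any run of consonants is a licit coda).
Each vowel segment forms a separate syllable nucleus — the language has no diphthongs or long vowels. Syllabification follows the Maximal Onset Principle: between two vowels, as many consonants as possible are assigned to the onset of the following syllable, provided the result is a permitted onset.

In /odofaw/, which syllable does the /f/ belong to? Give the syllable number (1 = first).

3

The vowels are o, o, a — 3 nuclei, so 3 syllables.
/o…o/ gap (V1→V2): /d/ is a single consonant, so it becomes the next onset.
/o…a/ gap (V2→V3): just /f/ — single C goes to the following onset.
So the parse is o.do.faw.
The /f/ is in the onset of syllable 3 (/faw/).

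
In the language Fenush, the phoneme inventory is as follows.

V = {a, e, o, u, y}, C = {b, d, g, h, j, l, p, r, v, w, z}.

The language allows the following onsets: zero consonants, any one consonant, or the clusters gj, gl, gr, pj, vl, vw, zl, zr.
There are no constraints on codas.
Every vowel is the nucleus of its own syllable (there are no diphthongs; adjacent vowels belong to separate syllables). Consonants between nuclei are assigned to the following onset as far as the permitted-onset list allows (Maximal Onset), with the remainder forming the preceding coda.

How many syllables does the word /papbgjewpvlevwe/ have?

The vowels are a, e, e, e — 4 nuclei, so 4 syllables.

4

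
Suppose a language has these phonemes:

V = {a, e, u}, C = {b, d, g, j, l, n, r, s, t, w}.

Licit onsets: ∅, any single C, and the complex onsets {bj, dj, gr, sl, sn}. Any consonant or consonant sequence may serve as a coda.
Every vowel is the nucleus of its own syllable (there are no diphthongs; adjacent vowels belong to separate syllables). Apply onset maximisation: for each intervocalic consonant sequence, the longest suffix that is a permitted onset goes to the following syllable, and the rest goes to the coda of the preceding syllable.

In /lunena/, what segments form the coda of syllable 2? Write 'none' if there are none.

none

Vowels present: u, e, a; each is a nucleus, giving 3 syllables.
V1 /u/ – V2 /e/: /n/ → onset of the next syllable (single consonants are always licit onsets).
V2 /e/ – V3 /a/: /n/ → onset of the next syllable (single consonants are always licit onsets).
Putting it together: lu.ne.na.
Syllable 2 is /ne/: onset /n/, nucleus /e/, coda ∅.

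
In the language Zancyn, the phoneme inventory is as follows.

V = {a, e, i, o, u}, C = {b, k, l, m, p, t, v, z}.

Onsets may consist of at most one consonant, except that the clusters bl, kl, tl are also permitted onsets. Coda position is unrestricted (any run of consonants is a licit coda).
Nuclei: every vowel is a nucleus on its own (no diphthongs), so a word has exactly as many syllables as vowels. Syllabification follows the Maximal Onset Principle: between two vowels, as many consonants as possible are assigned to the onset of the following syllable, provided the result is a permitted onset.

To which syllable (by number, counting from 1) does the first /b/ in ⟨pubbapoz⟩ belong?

Nuclei (vowels): u, a, o → 3 syllables.
/u…a/ gap (V1→V2): cluster /bb/ — the longest permitted-onset suffix is /b/; onset = /b/, preceding coda = /b/.
/a…o/ gap (V2→V3): just /p/ — single C goes to the following onset.
So the parse is pub.ba.poz.
The first /b/ is in the coda of syllable 1 (/pub/).

1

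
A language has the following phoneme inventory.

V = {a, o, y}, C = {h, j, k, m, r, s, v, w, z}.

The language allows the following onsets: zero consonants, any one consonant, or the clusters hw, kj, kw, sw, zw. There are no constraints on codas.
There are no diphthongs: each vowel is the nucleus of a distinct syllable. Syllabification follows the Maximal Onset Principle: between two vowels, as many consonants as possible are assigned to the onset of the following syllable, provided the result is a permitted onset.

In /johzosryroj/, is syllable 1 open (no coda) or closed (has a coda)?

The vowels are o, o, y, o — 4 nuclei, so 4 syllables.
Between /o/ (V1) and /o/ (V2): /hz/ — longest licit onset from the right is /z/, leaving /h/ as coda.
Between /o/ (V2) and /y/ (V3): cluster /sr/ — the longest permitted-onset suffix is /r/; onset = /r/, preceding coda = /s/.
Between /y/ (V3) and /o/ (V4): /r/ is a single consonant, so it becomes the next onset.
Putting it together: joh.zos.ry.roj.
Syllable 1 is /joh/ with coda /h/, so it is closed.

closed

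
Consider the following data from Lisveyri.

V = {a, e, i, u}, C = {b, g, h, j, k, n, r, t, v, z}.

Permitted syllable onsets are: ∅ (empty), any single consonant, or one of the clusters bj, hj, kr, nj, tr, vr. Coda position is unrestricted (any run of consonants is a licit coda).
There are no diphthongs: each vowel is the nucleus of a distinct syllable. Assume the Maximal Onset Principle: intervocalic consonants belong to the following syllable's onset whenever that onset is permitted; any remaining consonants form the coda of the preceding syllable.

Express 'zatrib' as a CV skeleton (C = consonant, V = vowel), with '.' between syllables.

Vowels present: a, i; each is a nucleus, giving 2 syllables.
/a…i/ gap (V1→V2): cluster /tr/ — /tr/ is itself a permitted onset, so the whole cluster goes right; preceding coda = ∅.
Syllabification: za.trib.
Mapping each syllable to C/V: /za/ → CV, /trib/ → CCVC.

CV.CCVC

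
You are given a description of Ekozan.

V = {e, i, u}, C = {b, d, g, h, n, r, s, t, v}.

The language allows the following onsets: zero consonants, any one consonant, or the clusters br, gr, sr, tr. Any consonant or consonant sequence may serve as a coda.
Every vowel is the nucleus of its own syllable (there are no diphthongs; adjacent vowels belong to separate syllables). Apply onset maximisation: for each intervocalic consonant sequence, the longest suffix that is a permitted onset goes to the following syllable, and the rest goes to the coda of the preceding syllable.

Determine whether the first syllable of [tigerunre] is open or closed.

open

The vowels are i, e, u, e — 4 nuclei, so 4 syllables.
σ1/σ2 boundary: /g/ → onset of the next syllable (single consonants are always licit onsets).
σ2/σ3 boundary: /r/ → onset of the next syllable (single consonants are always licit onsets).
σ3/σ4 boundary: /nr/ — longest licit onset from the right is /r/, leaving /n/ as coda.
So the parse is ti.ge.run.re.
Syllable 1 is /ti/; it ends in its nucleus with no coda, so it is open.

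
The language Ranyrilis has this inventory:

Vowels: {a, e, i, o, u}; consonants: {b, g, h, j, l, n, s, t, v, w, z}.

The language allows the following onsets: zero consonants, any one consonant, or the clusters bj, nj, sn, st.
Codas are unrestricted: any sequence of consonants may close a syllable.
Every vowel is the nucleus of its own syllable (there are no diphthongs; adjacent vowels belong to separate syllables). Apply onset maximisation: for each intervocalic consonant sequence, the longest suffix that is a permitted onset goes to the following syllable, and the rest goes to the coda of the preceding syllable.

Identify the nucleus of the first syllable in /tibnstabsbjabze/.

Nuclei (vowels): i, a, a, e → 4 syllables.
The first nucleus (vowel 1 from the left) is /i/.

i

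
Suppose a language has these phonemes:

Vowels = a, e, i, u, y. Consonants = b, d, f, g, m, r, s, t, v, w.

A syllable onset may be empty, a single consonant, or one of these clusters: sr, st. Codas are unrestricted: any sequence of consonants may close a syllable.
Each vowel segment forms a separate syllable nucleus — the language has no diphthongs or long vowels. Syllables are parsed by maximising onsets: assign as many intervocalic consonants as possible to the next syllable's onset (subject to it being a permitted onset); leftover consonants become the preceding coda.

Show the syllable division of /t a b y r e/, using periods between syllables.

ta.by.re

Nuclei (vowels): a, y, e → 3 syllables.
σ1/σ2 boundary: just /b/ — single C goes to the following onset.
σ2/σ3 boundary: just /r/ — single C goes to the following onset.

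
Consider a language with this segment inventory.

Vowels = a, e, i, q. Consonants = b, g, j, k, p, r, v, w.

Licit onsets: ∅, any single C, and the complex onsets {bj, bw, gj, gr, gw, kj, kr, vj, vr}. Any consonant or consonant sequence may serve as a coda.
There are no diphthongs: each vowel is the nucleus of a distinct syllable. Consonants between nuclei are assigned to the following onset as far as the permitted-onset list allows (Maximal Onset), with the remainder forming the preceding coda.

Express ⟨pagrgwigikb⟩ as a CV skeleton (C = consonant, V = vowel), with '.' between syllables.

Nuclei (vowels): a, i, i → 3 syllables.
σ1/σ2 boundary: /grgw/; trying suffixes from longest down, /gw/ is the first permitted one, so coda /gr/ | onset /gw/.
σ2/σ3 boundary: just /g/ — single C goes to the following onset.
So the parse is pagr.gwi.gikb.
Mapping each syllable to C/V: /pagr/ → CVCC, /gwi/ → CCV, /gikb/ → CVCC.

CVCC.CCV.CVCC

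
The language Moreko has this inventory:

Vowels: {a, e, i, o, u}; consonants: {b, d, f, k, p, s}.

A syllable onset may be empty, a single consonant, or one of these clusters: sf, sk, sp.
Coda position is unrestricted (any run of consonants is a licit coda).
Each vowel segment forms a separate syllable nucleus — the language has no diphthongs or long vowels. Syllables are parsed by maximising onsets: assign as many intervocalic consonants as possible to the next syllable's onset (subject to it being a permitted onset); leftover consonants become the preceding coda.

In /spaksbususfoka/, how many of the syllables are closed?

1

The vowels are a, u, u, o, a — 5 nuclei, so 5 syllables.
V1 /a/ – V2 /u/: cluster /ksb/ — the longest permitted-onset suffix is /b/; onset = /b/, preceding coda = /ks/.
V2 /u/ – V3 /u/: just /s/ — single C goes to the following onset.
V3 /u/ – V4 /o/: /sf/ — entire cluster is a permitted onset → onset /sf/, coda ∅.
V4 /o/ – V5 /a/: just /k/ — single C goes to the following onset.
Syllabification: spaks.bu.su.sfo.ka.
Classifying each syllable: /spaks/ (closed), /bu/ (open), /su/ (open), /sfo/ (open), /ka/ (open).
Closed syllables: 1.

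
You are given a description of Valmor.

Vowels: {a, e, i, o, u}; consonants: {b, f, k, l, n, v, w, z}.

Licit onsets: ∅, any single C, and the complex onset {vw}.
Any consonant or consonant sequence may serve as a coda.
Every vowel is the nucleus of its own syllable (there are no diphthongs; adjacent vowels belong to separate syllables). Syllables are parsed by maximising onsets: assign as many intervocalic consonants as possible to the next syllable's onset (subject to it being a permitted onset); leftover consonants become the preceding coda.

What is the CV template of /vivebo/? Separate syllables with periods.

The vowels are i, e, o — 3 nuclei, so 3 syllables.
/i…e/ gap (V1→V2): /v/ → onset of the next syllable (single consonants are always licit onsets).
/e…o/ gap (V2→V3): /b/ is a single consonant, so it becomes the next onset.
So the parse is vi.ve.bo.
Mapping each syllable to C/V: /vi/ → CV, /ve/ → CV, /bo/ → CV.

CV.CV.CV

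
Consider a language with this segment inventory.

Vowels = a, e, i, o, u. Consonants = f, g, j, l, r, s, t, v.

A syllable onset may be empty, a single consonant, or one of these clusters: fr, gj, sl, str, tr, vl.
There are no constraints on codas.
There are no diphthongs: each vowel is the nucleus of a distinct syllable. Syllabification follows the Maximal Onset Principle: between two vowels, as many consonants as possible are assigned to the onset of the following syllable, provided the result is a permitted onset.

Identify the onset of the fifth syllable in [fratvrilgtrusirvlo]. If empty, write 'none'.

Vowels present: a, i, u, i, o; each is a nucleus, giving 5 syllables.
/a…i/ gap (V1→V2): /tvr/ — longest licit onset from the right is /r/, leaving /tv/ as coda.
/i…u/ gap (V2→V3): /lgtr/; trying suffixes from longest down, /tr/ is the first permitted one, so coda /lg/ | onset /tr/.
/u…i/ gap (V3→V4): /s/ is a single consonant, so it becomes the next onset.
/i…o/ gap (V4→V5): /rvl/ splits as /r/ + /vl/ (/vl/ is the longest suffix that is a licit onset).
Putting it together: fratv.rilg.tru.sir.vlo.
Syllable 5 is /vlo/: onset /vl/, nucleus /o/, coda ∅.

vl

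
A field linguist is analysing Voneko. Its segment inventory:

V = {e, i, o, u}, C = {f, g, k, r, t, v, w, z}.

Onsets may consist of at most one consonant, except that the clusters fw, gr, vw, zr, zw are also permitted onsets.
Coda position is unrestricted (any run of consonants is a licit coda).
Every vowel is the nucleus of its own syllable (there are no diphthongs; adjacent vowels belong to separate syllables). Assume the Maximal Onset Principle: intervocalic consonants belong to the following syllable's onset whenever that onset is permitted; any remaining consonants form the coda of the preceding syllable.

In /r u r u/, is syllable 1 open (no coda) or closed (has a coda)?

Vowels present: u, u; each is a nucleus, giving 2 syllables.
σ1/σ2 boundary: just /r/ — single C goes to the following onset.
Putting it together: ru.ru.
Syllable 1 is /ru/; it ends in its nucleus with no coda, so it is open.

open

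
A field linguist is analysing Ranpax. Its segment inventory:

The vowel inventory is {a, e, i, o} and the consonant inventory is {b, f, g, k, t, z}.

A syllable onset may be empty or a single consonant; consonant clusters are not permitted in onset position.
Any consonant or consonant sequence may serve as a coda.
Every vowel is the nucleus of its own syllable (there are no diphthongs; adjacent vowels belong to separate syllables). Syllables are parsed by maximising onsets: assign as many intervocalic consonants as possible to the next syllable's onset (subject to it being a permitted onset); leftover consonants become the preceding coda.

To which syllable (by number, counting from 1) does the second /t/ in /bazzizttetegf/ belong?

The vowels are a, i, e, e — 4 nuclei, so 4 syllables.
V1 /a/ – V2 /i/: cluster /zz/ — the longest permitted-onset suffix is /z/; onset = /z/, preceding coda = /z/.
V2 /i/ – V3 /e/: /ztt/ splits as /zt/ + /t/ (/t/ is the longest suffix that is a licit onset).
V3 /e/ – V4 /e/: /t/ is a single consonant, so it becomes the next onset.
Syllabification: baz.zizt.te.tegf.
The second /t/ is in the onset of syllable 3 (/te/).

3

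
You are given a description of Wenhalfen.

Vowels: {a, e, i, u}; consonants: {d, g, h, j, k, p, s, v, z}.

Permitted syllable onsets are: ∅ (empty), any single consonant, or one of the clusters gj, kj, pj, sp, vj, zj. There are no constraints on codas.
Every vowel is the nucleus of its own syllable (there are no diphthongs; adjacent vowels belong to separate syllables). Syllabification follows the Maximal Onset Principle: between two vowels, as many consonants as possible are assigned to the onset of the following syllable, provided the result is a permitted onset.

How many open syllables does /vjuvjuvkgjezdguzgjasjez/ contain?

The vowels are u, u, e, u, a, e — 6 nuclei, so 6 syllables.
V1 /u/ – V2 /u/: /vj/ — entire cluster is a permitted onset → onset /vj/, coda ∅.
V2 /u/ – V3 /e/: /vkgj/; trying suffixes from longest down, /gj/ is the first permitted one, so coda /vk/ | onset /gj/.
V3 /e/ – V4 /u/: /zdg/ splits as /zd/ + /g/ (/g/ is the longest suffix that is a licit onset).
V4 /u/ – V5 /a/: /zgj/ — longest licit onset from the right is /gj/, leaving /z/ as coda.
V5 /a/ – V6 /e/: cluster /sj/ — the longest permitted-onset suffix is /j/; onset = /j/, preceding coda = /s/.
Syllabification: vju.vjuvk.gjezd.guz.gjas.jez.
Classifying each syllable: /vju/ (open), /vjuvk/ (closed), /gjezd/ (closed), /guz/ (closed), /gjas/ (closed), /jez/ (closed).
Open syllables: 1.

1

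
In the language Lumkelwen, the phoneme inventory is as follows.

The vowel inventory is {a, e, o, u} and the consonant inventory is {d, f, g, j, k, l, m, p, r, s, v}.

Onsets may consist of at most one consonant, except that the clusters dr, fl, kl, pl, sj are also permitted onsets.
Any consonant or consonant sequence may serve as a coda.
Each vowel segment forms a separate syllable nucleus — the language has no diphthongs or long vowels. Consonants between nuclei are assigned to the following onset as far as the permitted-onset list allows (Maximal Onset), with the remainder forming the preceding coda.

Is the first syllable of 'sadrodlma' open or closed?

open

The vowels are a, o, a — 3 nuclei, so 3 syllables.
Between /a/ (V1) and /o/ (V2): cluster /dr/ — /dr/ is itself a permitted onset, so the whole cluster goes right; preceding coda = ∅.
Between /o/ (V2) and /a/ (V3): cluster /dlm/ — the longest permitted-onset suffix is /m/; onset = /m/, preceding coda = /dl/.
Putting it together: sa.drodl.ma.
Syllable 1 is /sa/; it ends in its nucleus with no coda, so it is open.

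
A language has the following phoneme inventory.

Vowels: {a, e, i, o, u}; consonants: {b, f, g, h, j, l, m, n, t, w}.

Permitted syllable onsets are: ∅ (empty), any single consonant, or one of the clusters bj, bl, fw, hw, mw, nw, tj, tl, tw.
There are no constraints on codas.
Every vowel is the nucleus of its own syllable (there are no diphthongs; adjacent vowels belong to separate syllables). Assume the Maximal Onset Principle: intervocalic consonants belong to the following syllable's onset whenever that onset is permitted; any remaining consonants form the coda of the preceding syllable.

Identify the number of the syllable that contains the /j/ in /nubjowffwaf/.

Vowels present: u, o, a; each is a nucleus, giving 3 syllables.
Between /u/ (V1) and /o/ (V2): /bj/ — entire cluster is a permitted onset → onset /bj/, coda ∅.
Between /o/ (V2) and /a/ (V3): /wffw/ — longest licit onset from the right is /fw/, leaving /wf/ as coda.
So the parse is nu.bjowf.fwaf.
The /j/ is in the onset of syllable 2 (/bjowf/).

2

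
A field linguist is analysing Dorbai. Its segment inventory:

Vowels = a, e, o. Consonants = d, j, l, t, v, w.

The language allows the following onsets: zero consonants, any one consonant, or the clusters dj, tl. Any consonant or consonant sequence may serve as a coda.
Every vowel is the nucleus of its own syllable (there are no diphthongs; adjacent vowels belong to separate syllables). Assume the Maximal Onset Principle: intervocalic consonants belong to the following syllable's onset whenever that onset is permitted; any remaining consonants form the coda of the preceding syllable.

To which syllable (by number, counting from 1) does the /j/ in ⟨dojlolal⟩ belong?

1

The vowels are o, o, a — 3 nuclei, so 3 syllables.
σ1/σ2 boundary: /jl/ — longest licit onset from the right is /l/, leaving /j/ as coda.
σ2/σ3 boundary: just /l/ — single C goes to the following onset.
So the parse is doj.lo.lal.
The /j/ is in the coda of syllable 1 (/doj/).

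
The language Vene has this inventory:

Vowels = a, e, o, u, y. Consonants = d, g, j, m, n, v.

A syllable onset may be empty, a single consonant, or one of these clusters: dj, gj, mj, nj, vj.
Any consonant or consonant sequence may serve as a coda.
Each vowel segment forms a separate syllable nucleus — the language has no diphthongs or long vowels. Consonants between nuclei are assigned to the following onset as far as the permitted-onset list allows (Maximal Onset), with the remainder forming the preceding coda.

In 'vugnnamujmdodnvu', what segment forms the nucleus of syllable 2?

The vowels are u, a, u, o, u — 5 nuclei, so 5 syllables.
The second nucleus (vowel 2 from the left) is /a/.

a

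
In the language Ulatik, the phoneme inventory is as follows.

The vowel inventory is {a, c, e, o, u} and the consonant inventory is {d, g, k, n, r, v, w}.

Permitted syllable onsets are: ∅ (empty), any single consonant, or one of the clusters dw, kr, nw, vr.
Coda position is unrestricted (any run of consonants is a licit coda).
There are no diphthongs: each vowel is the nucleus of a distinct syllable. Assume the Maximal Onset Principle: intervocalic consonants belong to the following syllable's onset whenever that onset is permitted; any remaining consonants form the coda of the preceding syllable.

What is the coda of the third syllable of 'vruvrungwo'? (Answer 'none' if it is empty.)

The vowels are u, u, o — 3 nuclei, so 3 syllables.
σ1/σ2 boundary: /vr/ is a licit onset in full, so it all attaches to the next syllable.
σ2/σ3 boundary: cluster /ngw/ — the longest permitted-onset suffix is /w/; onset = /w/, preceding coda = /ng/.
So the parse is vru.vrung.wo.
Syllable 3 is /wo/: onset /w/, nucleus /o/, coda ∅.

none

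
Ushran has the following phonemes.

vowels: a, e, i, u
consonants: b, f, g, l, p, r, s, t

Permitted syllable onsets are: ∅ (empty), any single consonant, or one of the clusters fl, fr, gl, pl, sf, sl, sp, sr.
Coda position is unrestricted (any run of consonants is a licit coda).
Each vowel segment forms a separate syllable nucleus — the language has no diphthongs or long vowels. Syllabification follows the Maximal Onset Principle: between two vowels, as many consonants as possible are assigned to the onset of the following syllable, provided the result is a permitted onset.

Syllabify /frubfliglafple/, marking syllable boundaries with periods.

Vowels present: u, i, a, e; each is a nucleus, giving 4 syllables.
/u…i/ gap (V1→V2): /bfl/ — longest licit onset from the right is /fl/, leaving /b/ as coda.
/i…a/ gap (V2→V3): /gl/ is a licit onset in full, so it all attaches to the next syllable.
/a…e/ gap (V3→V4): /fpl/ — longest licit onset from the right is /pl/, leaving /f/ as coda.

frub.fli.glaf.ple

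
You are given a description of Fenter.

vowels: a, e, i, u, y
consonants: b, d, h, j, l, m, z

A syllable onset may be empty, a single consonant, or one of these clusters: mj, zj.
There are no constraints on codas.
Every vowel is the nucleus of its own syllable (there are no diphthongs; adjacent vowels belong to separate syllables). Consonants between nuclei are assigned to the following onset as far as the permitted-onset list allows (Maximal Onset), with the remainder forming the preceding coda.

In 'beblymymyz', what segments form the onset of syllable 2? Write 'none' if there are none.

Vowels present: e, y, y, y; each is a nucleus, giving 4 syllables.
/e…y/ gap (V1→V2): /bl/ — longest licit onset from the right is /l/, leaving /b/ as coda.
/y…y/ gap (V2→V3): just /m/ — single C goes to the following onset.
/y…y/ gap (V3→V4): /m/ → onset of the next syllable (single consonants are always licit onsets).
Putting it together: beb.ly.my.myz.
Syllable 2 is /ly/: onset /l/, nucleus /y/, coda ∅.

l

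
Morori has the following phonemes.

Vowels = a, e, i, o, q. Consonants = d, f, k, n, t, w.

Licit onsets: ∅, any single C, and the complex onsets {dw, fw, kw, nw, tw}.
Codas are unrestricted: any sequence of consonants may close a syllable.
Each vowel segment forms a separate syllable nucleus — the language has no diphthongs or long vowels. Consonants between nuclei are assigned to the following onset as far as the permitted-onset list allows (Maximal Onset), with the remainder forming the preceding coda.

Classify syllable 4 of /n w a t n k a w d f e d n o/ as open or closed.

Nuclei (vowels): a, a, e, o → 4 syllables.
Between /a/ (V1) and /a/ (V2): /tnk/; trying suffixes from longest down, /k/ is the first permitted one, so coda /tn/ | onset /k/.
Between /a/ (V2) and /e/ (V3): /wdf/; trying suffixes from longest down, /f/ is the first permitted one, so coda /wd/ | onset /f/.
Between /e/ (V3) and /o/ (V4): cluster /dn/ — the longest permitted-onset suffix is /n/; onset = /n/, preceding coda = /d/.
Syllabification: nwatn.kawd.fed.no.
Syllable 4 is /no/; it ends in its nucleus with no coda, so it is open.

open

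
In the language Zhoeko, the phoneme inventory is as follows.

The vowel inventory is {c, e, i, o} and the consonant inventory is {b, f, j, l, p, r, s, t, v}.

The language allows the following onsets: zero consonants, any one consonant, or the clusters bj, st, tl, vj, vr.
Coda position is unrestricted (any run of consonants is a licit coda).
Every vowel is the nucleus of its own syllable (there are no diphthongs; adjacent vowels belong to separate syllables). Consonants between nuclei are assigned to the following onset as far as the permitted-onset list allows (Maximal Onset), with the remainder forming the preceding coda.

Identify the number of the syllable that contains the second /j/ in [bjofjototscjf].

2

Vowels present: o, o, o, c; each is a nucleus, giving 4 syllables.
/o…o/ gap (V1→V2): cluster /fj/ — the longest permitted-onset suffix is /j/; onset = /j/, preceding coda = /f/.
/o…o/ gap (V2→V3): /t/ is a single consonant, so it becomes the next onset.
/o…c/ gap (V3→V4): /ts/ splits as /t/ + /s/ (/s/ is the longest suffix that is a licit onset).
Result: bjof.jo.tot.scjf.
The second /j/ is in the onset of syllable 2 (/jo/).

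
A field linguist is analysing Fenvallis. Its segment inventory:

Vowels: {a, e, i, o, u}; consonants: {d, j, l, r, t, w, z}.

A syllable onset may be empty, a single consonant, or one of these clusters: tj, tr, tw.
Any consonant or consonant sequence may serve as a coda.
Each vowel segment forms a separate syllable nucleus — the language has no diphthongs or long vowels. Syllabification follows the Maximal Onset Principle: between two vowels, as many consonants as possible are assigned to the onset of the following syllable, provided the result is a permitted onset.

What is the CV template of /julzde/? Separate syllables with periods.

CVCC.CV

Vowels present: u, e; each is a nucleus, giving 2 syllables.
σ1/σ2 boundary: cluster /lzd/ — the longest permitted-onset suffix is /d/; onset = /d/, preceding coda = /lz/.
Syllabification: julz.de.
Mapping each syllable to C/V: /julz/ → CVCC, /de/ → CV.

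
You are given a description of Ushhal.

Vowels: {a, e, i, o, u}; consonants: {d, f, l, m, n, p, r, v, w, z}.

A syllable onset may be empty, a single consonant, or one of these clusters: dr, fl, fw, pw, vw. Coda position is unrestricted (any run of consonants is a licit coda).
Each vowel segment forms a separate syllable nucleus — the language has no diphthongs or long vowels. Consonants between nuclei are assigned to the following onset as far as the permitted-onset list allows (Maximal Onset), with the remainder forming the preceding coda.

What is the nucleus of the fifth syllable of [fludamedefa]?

a

The vowels are u, a, e, e, a — 5 nuclei, so 5 syllables.
The fifth nucleus (vowel 5 from the left) is /a/.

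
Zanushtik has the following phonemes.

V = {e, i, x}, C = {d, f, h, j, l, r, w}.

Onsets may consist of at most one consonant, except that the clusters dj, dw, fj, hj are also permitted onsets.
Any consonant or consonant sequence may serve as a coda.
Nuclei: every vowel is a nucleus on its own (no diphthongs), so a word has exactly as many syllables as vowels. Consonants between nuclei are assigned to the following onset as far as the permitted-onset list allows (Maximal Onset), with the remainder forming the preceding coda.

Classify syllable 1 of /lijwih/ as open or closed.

The vowels are i, i — 2 nuclei, so 2 syllables.
σ1/σ2 boundary: cluster /jw/ — the longest permitted-onset suffix is /w/; onset = /w/, preceding coda = /j/.
Putting it together: lij.wih.
Syllable 1 is /lij/ with coda /j/, so it is closed.

closed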